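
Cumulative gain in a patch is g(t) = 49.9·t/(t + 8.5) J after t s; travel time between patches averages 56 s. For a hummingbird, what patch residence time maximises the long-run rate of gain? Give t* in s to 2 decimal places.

By the marginal value theorem, leave when the instantaneous gain rate g'(t) equals the habitat-wide average g(t)/(T + t).
g'(t) = 49.9·8.5/(t + 8.5)². Setting 49.9·8.5/(t+8.5)² = 49.9t/[(t+8.5)(56+t)] gives 8.5(56+t) = t(t+8.5), so t² = 8.5×56 = 476.
t* = √476 = 21.82 s.

21.82 s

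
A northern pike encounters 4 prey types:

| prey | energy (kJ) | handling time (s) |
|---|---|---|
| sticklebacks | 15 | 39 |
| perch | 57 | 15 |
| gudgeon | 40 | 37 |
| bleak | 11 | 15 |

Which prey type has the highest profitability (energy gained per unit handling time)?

Profitability E/h (kJ/s): sticklebacks = 15/39 = 0.385, perch = 57/15 = 3.8, gudgeon = 40/37 = 1.08, bleak = 11/15 = 0.733.
Ranked: perch > gudgeon > bleak > sticklebacks.

perch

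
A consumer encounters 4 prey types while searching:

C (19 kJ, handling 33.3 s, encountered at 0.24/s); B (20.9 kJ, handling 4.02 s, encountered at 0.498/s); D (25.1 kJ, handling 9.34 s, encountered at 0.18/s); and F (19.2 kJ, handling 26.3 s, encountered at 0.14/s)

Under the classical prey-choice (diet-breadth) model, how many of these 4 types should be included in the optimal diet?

1

Profitabilities (E/h, kJ/s): B 5.2, D 2.69, F 0.73, C 0.571. Add prey in this order while the next type's profitability exceeds the intake rate on those already taken.
Rate on top 1: 3.467. D: 2.69 < 3.467 → exclude; stop.
Optimal diet: B — 1 of 4 types.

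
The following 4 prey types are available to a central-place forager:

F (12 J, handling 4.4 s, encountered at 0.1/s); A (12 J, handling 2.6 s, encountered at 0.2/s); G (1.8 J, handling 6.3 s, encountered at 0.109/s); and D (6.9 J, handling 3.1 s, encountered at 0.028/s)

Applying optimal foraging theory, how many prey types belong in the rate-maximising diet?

Rank by E/h (J/s): A 4.62, F 2.73, D 2.23, G 0.286. Include each in turn until the next type's E/h falls below the running intake rate.
Rate on top 1: 1.579. F: 2.73 > 1.579 → include.
Rate on top 2: 1.837. D: 2.23 > 1.837 → include.
Rate on top 3: 1.853. G: 0.286 < 1.853 → exclude; stop.
Optimal diet: A, F, D — 3 of 4 types.

3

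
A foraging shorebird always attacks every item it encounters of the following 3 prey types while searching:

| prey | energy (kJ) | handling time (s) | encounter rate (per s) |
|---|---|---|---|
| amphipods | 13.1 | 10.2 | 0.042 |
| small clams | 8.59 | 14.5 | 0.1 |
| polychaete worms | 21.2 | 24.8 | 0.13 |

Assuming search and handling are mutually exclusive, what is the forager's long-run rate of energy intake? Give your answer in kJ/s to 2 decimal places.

0.68 kJ/s

R = Σλ_iE_i / (1 + Σλ_ih_i)
Numerator: 0.042×13.1 + 0.1×8.59 + 0.13×21.2 = 4.165
Denominator: 1 + 0.042×10.2 + 0.1×14.5 + 0.13×24.8 = 6.102
R = 4.165/6.102 = 0.6826 kJ/s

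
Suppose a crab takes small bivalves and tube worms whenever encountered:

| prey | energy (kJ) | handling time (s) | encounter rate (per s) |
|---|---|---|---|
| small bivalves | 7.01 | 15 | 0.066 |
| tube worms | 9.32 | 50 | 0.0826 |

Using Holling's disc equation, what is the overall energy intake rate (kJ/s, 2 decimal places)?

0.20 kJ/s

R = (0.066×7.01 + 0.0826×9.32) / (1 + 0.066×15 + 0.0826×50) = 1.232/6.12 = 0.2014 kJ/s.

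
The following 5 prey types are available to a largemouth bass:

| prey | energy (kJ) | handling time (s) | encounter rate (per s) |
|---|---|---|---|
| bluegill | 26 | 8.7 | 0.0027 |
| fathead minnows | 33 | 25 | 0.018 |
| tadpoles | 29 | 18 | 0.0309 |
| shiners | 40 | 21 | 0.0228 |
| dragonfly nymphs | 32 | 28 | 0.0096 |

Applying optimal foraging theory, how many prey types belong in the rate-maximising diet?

E/h in descending order: bluegill 2.99, shiners 1.9, tadpoles 1.61, fathead minnows 1.32, dragonfly nymphs 1.14 kJ/s. The optimal diet is the largest prefix of this list for which every included type satisfies E_i/h_i > R on the types above it.
Rate on top 1: 0.06859. shiners: 1.9 > 0.06859 → include.
Rate on top 2: 0.6538. tadpoles: 1.61 > 0.6538 → include.
Rate on top 3: 0.9125. fathead minnows: 1.32 > 0.9125 → include.
Rate on top 4: 0.9856. dragonfly nymphs: 1.14 > 0.9856 → include.
Optimal diet: bluegill, shiners, tadpoles, fathead minnows, dragonfly nymphs — 5 of 5 types.

5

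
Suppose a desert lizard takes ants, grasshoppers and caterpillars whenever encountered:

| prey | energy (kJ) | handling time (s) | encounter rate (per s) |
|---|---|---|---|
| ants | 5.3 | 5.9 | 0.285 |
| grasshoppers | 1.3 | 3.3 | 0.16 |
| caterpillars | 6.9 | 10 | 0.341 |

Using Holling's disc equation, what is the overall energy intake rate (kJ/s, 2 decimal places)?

Energy encountered per unit search time: 0.285×5.3 + 0.16×1.3 + 0.341×6.9 = 4.071 kJ/s.
Handling time per unit search time: 0.285×5.9 + 0.16×3.3 + 0.341×10 = 5.62.
Rate = 4.071/(1 + 5.62) = 0.6151 kJ/s.

0.62 kJ/s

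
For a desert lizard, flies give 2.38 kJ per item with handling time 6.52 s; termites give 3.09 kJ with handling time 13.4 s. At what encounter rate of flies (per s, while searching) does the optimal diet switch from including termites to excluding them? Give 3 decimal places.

0.263 per s

At the threshold, the rate on flies alone equals the profitability of termites: λ·2.38/(1 + λ·6.52) = 3.09/13.4 = 0.2306.
Rearranging, λ(2.38 − 0.2306×6.52) = 0.2306, so λ = 0.2306/0.8765 = 0.2631 per s.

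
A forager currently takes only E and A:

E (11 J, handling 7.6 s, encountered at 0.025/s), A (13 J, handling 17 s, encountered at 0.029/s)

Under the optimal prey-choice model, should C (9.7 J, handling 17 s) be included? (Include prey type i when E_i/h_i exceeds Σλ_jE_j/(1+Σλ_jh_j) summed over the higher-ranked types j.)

Intake rate on the current diet: R = (0.025×11 + 0.029×13) / (1 + 0.025×7.6 + 0.029×17) = 0.652/1.683 = 0.3874 J/s.
Profitability of C: 9.7/17 = 0.5706 J/s.
0.5706 > 0.3874, so adding C raises the average — include it.

Yes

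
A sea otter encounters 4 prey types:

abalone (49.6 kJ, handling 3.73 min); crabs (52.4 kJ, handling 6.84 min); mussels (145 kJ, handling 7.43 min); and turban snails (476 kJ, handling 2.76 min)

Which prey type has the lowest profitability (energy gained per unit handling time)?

crabs

In descending order of E/h:
turban snails: 476/2.76 = 172 kJ/min
mussels: 145/7.43 = 19.5 kJ/min
abalone: 49.6/3.73 = 13.3 kJ/min
crabs: 52.4/6.84 = 7.66 kJ/min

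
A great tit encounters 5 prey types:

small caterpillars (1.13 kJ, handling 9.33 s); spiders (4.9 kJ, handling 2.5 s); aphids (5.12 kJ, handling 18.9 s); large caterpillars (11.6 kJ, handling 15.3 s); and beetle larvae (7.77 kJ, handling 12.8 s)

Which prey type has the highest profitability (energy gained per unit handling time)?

spiders

In descending order of E/h:
spiders: 4.9/2.5 = 1.96 kJ/s
large caterpillars: 11.6/15.3 = 0.758 kJ/s
beetle larvae: 7.77/12.8 = 0.607 kJ/s
aphids: 5.12/18.9 = 0.271 kJ/s
small caterpillars: 1.13/9.33 = 0.121 kJ/s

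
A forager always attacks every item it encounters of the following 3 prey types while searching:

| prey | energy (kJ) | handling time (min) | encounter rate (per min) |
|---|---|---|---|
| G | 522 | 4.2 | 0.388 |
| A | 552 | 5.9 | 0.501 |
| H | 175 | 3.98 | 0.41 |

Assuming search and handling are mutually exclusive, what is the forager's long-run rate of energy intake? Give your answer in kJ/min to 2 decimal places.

R = (0.388×522 + 0.501×552 + 0.41×175) / (1 + 0.388×4.2 + 0.501×5.9 + 0.41×3.98) = 550.8/7.217 = 76.32 kJ/min.

76.32 kJ/min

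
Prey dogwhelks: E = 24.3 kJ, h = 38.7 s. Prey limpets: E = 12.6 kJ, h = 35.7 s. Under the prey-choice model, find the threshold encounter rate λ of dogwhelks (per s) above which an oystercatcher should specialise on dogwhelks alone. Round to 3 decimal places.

0.033 per s

At the threshold, the rate on dogwhelks alone equals the profitability of limpets: λ·24.3/(1 + λ·38.7) = 12.6/35.7 = 0.3529.
Rearranging, λ(24.3 − 0.3529×38.7) = 0.3529, so λ = 0.3529/10.64 = 0.03317 per s.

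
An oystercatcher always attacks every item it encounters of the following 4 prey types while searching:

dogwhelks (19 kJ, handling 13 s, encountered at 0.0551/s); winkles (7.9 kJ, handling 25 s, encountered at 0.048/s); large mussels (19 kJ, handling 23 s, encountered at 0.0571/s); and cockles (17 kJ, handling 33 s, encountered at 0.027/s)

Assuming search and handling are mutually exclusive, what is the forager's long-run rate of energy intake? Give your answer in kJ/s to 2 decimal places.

R = (0.0551×19 + 0.048×7.9 + 0.0571×19 + 0.027×17) / (1 + 0.0551×13 + 0.048×25 + 0.0571×23 + 0.027×33) = 2.97/5.121 = 0.58 kJ/s.

0.58 kJ/s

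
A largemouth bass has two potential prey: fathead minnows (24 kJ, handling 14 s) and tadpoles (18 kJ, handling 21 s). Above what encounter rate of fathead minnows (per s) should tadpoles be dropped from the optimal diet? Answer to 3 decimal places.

Drop tadpoles once their profitability E₂/h₂ falls below the rate achievable on fathead minnows alone: E₂/h₂ = λE₁/(1 + λh₁).
Solve for λ: λE₁h₂ = E₂(1 + λh₁) → λ(E₁h₂ − E₂h₁) = E₂ → λ = E₂/(E₁h₂ − E₂h₁).
λ = 18/(24×21 − 18×14) = 18/252 = 0.07143 per s.

0.071 per s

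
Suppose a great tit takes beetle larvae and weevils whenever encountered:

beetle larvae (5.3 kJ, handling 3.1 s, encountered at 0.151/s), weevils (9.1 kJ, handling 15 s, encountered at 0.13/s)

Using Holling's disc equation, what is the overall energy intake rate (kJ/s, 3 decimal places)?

R = Σλ_iE_i / (1 + Σλ_ih_i)
Numerator: 0.151×5.3 + 0.13×9.1 = 1.983
Denominator: 1 + 0.151×3.1 + 0.13×15 = 3.418
R = 1.983/3.418 = 0.5802 kJ/s

0.580 kJ/s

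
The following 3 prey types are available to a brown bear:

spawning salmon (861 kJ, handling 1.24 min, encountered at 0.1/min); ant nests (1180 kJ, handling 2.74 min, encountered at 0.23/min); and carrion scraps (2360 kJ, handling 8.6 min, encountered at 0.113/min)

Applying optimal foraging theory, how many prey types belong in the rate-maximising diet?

3

Rank by E/h (kJ/min): spawning salmon 694, ant nests 431, carrion scraps 274. Include each in turn until the next type's E/h falls below the running intake rate.
Rate on top 1: 76.6. ant nests: 431 > 76.6 → include.
Rate on top 2: 203.8. carrion scraps: 274 > 203.8 → include.
Optimal diet: spawning salmon, ant nests, carrion scraps — 3 of 3 types.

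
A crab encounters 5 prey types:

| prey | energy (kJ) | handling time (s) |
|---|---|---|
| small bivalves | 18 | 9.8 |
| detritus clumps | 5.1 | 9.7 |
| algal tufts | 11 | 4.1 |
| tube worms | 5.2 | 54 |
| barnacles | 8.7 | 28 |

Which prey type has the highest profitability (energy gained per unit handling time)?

In descending order of E/h:
algal tufts: 11/4.1 = 2.68 kJ/s
small bivalves: 18/9.8 = 1.84 kJ/s
detritus clumps: 5.1/9.7 = 0.526 kJ/s
barnacles: 8.7/28 = 0.311 kJ/s
tube worms: 5.2/54 = 0.0963 kJ/s

algal tufts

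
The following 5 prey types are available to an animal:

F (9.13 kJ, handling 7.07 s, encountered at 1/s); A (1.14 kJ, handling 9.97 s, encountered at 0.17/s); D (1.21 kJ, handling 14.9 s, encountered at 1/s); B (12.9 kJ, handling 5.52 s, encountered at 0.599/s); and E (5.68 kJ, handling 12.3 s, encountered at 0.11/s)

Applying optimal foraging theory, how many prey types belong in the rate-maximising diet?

E/h in descending order: B 2.34, F 1.29, E 0.462, A 0.114, D 0.0812 kJ/s. The optimal diet is the largest prefix of this list for which every included type satisfies E_i/h_i > R on the types above it.
Rate on top 1: 1.794. F: 1.29 < 1.794 → exclude; stop.
Optimal diet: B — 1 of 5 types.

1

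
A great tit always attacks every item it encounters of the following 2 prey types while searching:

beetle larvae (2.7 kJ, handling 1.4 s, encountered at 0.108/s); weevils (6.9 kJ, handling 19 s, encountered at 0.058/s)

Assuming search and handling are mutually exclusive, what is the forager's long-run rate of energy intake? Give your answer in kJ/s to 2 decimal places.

0.31 kJ/s

R = (0.108×2.7 + 0.058×6.9) / (1 + 0.108×1.4 + 0.058×19) = 0.6918/2.253 = 0.307 kJ/s.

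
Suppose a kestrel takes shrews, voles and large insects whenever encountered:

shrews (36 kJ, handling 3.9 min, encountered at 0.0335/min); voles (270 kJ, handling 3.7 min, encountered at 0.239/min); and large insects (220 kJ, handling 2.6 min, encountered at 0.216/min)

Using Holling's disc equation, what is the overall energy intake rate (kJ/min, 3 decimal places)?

43.956 kJ/min

Energy encountered per unit search time: 0.0335×36 + 0.239×270 + 0.216×220 = 113.3 kJ/min.
Handling time per unit search time: 0.0335×3.9 + 0.239×3.7 + 0.216×2.6 = 1.577.
Rate = 113.3/(1 + 1.577) = 43.96 kJ/min.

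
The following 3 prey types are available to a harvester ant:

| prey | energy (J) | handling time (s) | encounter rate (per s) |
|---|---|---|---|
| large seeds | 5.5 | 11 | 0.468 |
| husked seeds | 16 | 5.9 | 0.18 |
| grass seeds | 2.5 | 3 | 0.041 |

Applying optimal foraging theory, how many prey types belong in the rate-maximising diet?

1

E/h in descending order: husked seeds 2.71, grass seeds 0.833, large seeds 0.5 J/s. The optimal diet is the largest prefix of this list for which every included type satisfies E_i/h_i > R on the types above it.
Rate on top 1: 1.397. grass seeds: 0.833 < 1.397 → exclude; stop.
Optimal diet: husked seeds — 1 of 3 types.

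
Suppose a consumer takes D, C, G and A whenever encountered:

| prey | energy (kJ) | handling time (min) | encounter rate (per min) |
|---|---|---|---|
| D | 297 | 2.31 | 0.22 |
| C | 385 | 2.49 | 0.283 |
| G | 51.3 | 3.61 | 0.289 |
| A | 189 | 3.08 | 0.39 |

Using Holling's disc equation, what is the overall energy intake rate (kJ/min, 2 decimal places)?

58.97 kJ/min

Energy encountered per unit search time: 0.22×297 + 0.283×385 + 0.289×51.3 + 0.39×189 = 262.8 kJ/min.
Handling time per unit search time: 0.22×2.31 + 0.283×2.49 + 0.289×3.61 + 0.39×3.08 = 3.457.
Rate = 262.8/(1 + 3.457) = 58.97 kJ/min.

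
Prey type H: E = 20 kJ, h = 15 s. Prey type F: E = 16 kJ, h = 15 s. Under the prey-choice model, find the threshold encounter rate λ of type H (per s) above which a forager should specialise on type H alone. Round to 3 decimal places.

0.267 per s

Drop type F once their profitability E₂/h₂ falls below the rate achievable on type H alone: E₂/h₂ = λE₁/(1 + λh₁).
Solve for λ: λE₁h₂ = E₂(1 + λh₁) → λ(E₁h₂ − E₂h₁) = E₂ → λ = E₂/(E₁h₂ − E₂h₁).
λ = 16/(20×15 − 16×15) = 16/60 = 0.2667 per s.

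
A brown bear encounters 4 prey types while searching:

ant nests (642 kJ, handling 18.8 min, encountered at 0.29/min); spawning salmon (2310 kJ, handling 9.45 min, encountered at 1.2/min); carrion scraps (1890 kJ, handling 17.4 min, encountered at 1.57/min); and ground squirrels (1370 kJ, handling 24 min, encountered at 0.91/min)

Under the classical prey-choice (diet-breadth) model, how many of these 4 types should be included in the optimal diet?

1

Profitabilities (E/h, kJ/min): spawning salmon 244, carrion scraps 109, ground squirrels 57.1, ant nests 34.1. Add prey in this order while the next type's profitability exceeds the intake rate on those already taken.
Rate on top 1: 224.6. carrion scraps: 109 < 224.6 → exclude; stop.
Optimal diet: spawning salmon — 1 of 4 types.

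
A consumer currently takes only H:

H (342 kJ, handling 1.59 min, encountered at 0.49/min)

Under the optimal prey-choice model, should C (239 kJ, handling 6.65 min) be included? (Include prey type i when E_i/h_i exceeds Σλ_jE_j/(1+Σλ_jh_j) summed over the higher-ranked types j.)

Intake rate on the current diet: R = (0.49×342) / (1 + 0.49×1.59) = 167.6/1.779 = 94.19 kJ/min.
Profitability of C: 239/6.65 = 35.94 kJ/min.
Since 35.94 < R, time spent handling C is better spent searching.

No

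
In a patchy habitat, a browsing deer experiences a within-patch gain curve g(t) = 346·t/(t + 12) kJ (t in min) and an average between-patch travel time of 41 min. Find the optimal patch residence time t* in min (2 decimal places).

Optimal t* satisfies g'(t*) = g(t*)/(T + t*).
g'(t) = 346·12/(t + 12)². Setting 346·12/(t+12)² = 346t/[(t+12)(41+t)] gives 12(41+t) = t(t+12), so t² = 12×41 = 492.
t* = √492 = 22.18 min.

22.18 min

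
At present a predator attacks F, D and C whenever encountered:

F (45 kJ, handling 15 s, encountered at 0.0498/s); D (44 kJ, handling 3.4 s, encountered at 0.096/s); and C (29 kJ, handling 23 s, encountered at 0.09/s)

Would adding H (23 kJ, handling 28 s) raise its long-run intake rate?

No

On F, D and C alone, R = ΣλE/(1+Σλh) = 9.075/4.143 = 2.19 kJ/s.
Profitability of H: 23/28 = 0.8214 kJ/s.
0.8214 < 2.19, so adding H would lower the average — exclude it.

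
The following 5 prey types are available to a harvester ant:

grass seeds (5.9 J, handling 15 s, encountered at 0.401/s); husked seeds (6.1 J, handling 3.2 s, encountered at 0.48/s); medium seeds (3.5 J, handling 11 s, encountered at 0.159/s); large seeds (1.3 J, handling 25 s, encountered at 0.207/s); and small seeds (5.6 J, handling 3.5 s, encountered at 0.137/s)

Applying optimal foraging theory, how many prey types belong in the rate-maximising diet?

2

E/h in descending order: husked seeds 1.91, small seeds 1.6, grass seeds 0.393, medium seeds 0.318, large seeds 0.052 J/s. The optimal diet is the largest prefix of this list for which every included type satisfies E_i/h_i > R on the types above it.
Rate on top 1: 1.155. small seeds: 1.6 > 1.155 → include.
Rate on top 2: 1.225. grass seeds: 0.393 < 1.225 → exclude; stop.
Optimal diet: husked seeds, small seeds — 2 of 5 types.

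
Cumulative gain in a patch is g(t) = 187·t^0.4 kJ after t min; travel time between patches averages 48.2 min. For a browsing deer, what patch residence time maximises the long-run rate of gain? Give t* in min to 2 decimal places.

32.13 min

Optimal t* satisfies g'(t*) = g(t*)/(T + t*).
g'(t) = 0.4·187·t^-0.6. Setting 0.4·187·t^-0.6 = 187·t^0.4/(48.2+t) gives 0.4(48.2+t) = t, so 0.60·t = 0.4×48.2.
t* = 0.4×48.2/0.60 = 32.13 min.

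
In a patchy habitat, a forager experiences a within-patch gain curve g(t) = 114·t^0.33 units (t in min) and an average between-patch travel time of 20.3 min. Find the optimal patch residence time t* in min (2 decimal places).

Optimal t* satisfies g'(t*) = g(t*)/(T + t*).
g'(t) = 0.33·114·t^-0.67. Setting 0.33·114·t^-0.67 = 114·t^0.33/(20.3+t) gives 0.33(20.3+t) = t, so 0.67·t = 0.33×20.3.
t* = 0.33×20.3/0.67 = 9.999 min.

10.00 min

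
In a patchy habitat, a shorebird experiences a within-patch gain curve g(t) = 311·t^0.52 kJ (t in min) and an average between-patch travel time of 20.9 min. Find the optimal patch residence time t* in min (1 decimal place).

22.6 min

By the marginal value theorem, leave when the instantaneous gain rate g'(t) equals the habitat-wide average g(t)/(T + t).
g'(t) = 0.52·311·t^-0.48. Setting 0.52·311·t^-0.48 = 311·t^0.52/(20.9+t) gives 0.52(20.9+t) = t, so 0.48·t = 0.52×20.9.
t* = 0.52×20.9/0.48 = 22.64 min.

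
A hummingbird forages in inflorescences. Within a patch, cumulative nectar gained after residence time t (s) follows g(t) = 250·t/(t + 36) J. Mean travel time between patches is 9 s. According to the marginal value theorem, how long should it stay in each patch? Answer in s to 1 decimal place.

18.0 s

By the marginal value theorem, leave when the instantaneous gain rate g'(t) equals the habitat-wide average g(t)/(T + t).
g'(t) = 250·36/(t + 36)². Setting 250·36/(t+36)² = 250t/[(t+36)(9+t)] gives 36(9+t) = t(t+36), so t² = 36×9 = 324.
t* = √324 = 18 s.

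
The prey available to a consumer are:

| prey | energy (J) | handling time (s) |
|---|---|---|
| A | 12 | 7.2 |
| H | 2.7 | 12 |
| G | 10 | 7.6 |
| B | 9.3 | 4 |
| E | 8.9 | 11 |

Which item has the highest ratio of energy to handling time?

Profitability E/h (J/s): A = 12/7.2 = 1.67, H = 2.7/12 = 0.225, G = 10/7.6 = 1.32, B = 9.3/4 = 2.33, E = 8.9/11 = 0.809.
Ranked: B > A > G > E > H.

B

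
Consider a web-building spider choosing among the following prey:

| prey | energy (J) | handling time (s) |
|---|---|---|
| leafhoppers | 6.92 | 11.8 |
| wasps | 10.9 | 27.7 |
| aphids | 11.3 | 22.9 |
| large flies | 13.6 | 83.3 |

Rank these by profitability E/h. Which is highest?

In descending order of E/h:
leafhoppers: 6.92/11.8 = 0.586 J/s
aphids: 11.3/22.9 = 0.493 J/s
wasps: 10.9/27.7 = 0.394 J/s
large flies: 13.6/83.3 = 0.163 J/s

leafhoppers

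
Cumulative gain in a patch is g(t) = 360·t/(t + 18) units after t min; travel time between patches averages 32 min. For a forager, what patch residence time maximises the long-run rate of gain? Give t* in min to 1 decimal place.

24.0 min

Optimal t* satisfies g'(t*) = g(t*)/(T + t*).
g'(t) = 360·18/(t + 18)². Setting 360·18/(t+18)² = 360t/[(t+18)(32+t)] gives 18(32+t) = t(t+18), so t² = 18×32 = 576.
t* = √576 = 24 min.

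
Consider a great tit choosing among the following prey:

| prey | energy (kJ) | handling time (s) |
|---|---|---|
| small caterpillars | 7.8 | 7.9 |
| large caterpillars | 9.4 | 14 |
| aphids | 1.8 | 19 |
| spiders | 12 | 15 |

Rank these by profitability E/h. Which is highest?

In descending order of E/h:
small caterpillars: 7.8/7.9 = 0.987 kJ/s
spiders: 12/15 = 0.8 kJ/s
large caterpillars: 9.4/14 = 0.671 kJ/s
aphids: 1.8/19 = 0.0947 kJ/s

small caterpillars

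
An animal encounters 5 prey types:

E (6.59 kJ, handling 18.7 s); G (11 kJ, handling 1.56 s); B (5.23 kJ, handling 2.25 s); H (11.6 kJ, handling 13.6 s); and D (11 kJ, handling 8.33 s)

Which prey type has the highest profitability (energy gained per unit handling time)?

In descending order of E/h:
G: 11/1.56 = 7.05 kJ/s
B: 5.23/2.25 = 2.32 kJ/s
D: 11/8.33 = 1.32 kJ/s
H: 11.6/13.6 = 0.853 kJ/s
E: 6.59/18.7 = 0.352 kJ/s

G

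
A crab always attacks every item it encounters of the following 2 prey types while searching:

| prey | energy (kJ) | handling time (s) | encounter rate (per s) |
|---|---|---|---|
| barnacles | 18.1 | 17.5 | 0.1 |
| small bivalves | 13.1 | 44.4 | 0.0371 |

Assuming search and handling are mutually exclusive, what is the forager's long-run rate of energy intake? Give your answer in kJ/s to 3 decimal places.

0.522 kJ/s

R = Σλ_iE_i / (1 + Σλ_ih_i)
Numerator: 0.1×18.1 + 0.0371×13.1 = 2.296
Denominator: 1 + 0.1×17.5 + 0.0371×44.4 = 4.397
R = 2.296/4.397 = 0.5221 kJ/s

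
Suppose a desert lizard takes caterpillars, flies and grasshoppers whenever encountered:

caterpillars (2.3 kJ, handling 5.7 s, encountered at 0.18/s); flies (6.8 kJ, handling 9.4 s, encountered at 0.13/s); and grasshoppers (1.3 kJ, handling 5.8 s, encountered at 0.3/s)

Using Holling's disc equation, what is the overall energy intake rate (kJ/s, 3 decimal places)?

R = Σλ_iE_i / (1 + Σλ_ih_i)
Numerator: 0.18×2.3 + 0.13×6.8 + 0.3×1.3 = 1.688
Denominator: 1 + 0.18×5.7 + 0.13×9.4 + 0.3×5.8 = 4.988
R = 1.688/4.988 = 0.3384 kJ/s

0.338 kJ/s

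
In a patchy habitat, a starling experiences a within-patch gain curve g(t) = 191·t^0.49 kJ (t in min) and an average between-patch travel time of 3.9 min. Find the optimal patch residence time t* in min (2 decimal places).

3.75 min

By the marginal value theorem, leave when the instantaneous gain rate g'(t) equals the habitat-wide average g(t)/(T + t).
g'(t) = 0.49·191·t^-0.51. Setting 0.49·191·t^-0.51 = 191·t^0.49/(3.9+t) gives 0.49(3.9+t) = t, so 0.51·t = 0.49×3.9.
t* = 0.49×3.9/0.51 = 3.747 min.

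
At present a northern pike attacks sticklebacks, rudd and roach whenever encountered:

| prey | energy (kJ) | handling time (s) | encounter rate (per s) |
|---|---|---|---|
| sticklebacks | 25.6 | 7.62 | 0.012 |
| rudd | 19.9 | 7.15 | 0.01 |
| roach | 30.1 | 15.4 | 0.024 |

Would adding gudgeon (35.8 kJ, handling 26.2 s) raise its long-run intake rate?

Yes

On sticklebacks, rudd and roach alone, R = ΣλE/(1+Σλh) = 1.229/1.533 = 0.8017 kJ/s.
Profitability of gudgeon: 35.8/26.2 = 1.366 kJ/s.
1.366 > 0.8017, so adding gudgeon raises the average — include it.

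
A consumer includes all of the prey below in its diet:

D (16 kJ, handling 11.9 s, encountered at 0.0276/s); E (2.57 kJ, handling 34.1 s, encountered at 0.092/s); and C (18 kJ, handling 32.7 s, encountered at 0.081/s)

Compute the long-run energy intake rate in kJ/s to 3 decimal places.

R = (0.0276×16 + 0.092×2.57 + 0.081×18) / (1 + 0.0276×11.9 + 0.092×34.1 + 0.081×32.7) = 2.136/7.114 = 0.3002 kJ/s.

0.300 kJ/s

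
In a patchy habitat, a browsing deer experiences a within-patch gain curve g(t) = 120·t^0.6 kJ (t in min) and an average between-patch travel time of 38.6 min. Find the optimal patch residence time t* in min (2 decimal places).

Maximise g(t)/(T+t): set derivative to zero → g'(t)(T+t) = g(t).
g'(t) = 0.6·120·t^-0.4. Setting 0.6·120·t^-0.4 = 120·t^0.6/(38.6+t) gives 0.6(38.6+t) = t, so 0.40·t = 0.6×38.6.
t* = 0.6×38.6/0.40 = 57.9 min.

57.90 min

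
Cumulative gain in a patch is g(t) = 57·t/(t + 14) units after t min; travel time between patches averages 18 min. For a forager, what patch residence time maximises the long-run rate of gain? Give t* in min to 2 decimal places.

15.87 min

Optimal t* satisfies g'(t*) = g(t*)/(T + t*).
g'(t) = 57·14/(t + 14)². Setting 57·14/(t+14)² = 57t/[(t+14)(18+t)] gives 14(18+t) = t(t+14), so t² = 14×18 = 252.
t* = √252 = 15.87 min.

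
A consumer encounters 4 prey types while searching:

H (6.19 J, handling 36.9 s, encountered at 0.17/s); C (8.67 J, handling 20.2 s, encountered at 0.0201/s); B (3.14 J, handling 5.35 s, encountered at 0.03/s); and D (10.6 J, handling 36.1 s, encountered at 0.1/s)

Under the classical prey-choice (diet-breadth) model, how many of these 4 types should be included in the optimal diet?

3

Profitabilities (E/h, J/s): B 0.587, C 0.429, D 0.294, H 0.168. Add prey in this order while the next type's profitability exceeds the intake rate on those already taken.
Rate on top 1: 0.08117. C: 0.429 > 0.08117 → include.
Rate on top 2: 0.1714. D: 0.294 > 0.1714 → include.
Rate on top 3: 0.2566. H: 0.168 < 0.2566 → exclude; stop.
Optimal diet: B, C, D — 3 of 4 types.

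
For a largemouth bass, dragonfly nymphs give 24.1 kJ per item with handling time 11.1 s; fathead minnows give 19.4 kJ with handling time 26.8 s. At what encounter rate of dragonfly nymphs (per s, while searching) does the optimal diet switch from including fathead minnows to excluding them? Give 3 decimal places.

Drop fathead minnows once their profitability E₂/h₂ falls below the rate achievable on dragonfly nymphs alone: E₂/h₂ = λE₁/(1 + λh₁).
Solve for λ: λE₁h₂ = E₂(1 + λh₁) → λ(E₁h₂ − E₂h₁) = E₂ → λ = E₂/(E₁h₂ − E₂h₁).
λ = 19.4/(24.1×26.8 − 19.4×11.1) = 19.4/430.5 = 0.04506 per s.

0.045 per s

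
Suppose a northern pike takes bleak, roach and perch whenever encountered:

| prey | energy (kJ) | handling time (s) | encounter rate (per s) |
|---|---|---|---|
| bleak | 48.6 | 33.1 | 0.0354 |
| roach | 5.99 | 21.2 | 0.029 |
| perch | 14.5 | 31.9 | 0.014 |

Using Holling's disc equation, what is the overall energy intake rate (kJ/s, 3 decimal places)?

R = Σλ_iE_i / (1 + Σλ_ih_i)
Numerator: 0.0354×48.6 + 0.029×5.99 + 0.014×14.5 = 2.097
Denominator: 1 + 0.0354×33.1 + 0.029×21.2 + 0.014×31.9 = 3.233
R = 2.097/3.233 = 0.6486 kJ/s

0.649 kJ/s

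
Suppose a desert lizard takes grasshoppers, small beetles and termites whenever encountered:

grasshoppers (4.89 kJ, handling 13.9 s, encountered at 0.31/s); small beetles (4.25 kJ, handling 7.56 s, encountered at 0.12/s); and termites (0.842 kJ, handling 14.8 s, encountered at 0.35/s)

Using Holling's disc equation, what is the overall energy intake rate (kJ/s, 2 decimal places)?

R = Σλ_iE_i / (1 + Σλ_ih_i)
Numerator: 0.31×4.89 + 0.12×4.25 + 0.35×0.842 = 2.321
Denominator: 1 + 0.31×13.9 + 0.12×7.56 + 0.35×14.8 = 11.4
R = 2.321/11.4 = 0.2036 kJ/s

0.20 kJ/s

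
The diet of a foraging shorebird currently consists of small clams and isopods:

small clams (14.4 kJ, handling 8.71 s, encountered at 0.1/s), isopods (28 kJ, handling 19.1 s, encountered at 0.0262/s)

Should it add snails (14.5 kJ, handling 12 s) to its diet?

Yes

Intake rate on the current diet: R = (0.1×14.4 + 0.0262×28) / (1 + 0.1×8.71 + 0.0262×19.1) = 2.174/2.371 = 0.9166 kJ/s.
Profitability of snails: 14.5/12 = 1.208 kJ/s.
Since 1.208 > R, including snails increases the long-run rate.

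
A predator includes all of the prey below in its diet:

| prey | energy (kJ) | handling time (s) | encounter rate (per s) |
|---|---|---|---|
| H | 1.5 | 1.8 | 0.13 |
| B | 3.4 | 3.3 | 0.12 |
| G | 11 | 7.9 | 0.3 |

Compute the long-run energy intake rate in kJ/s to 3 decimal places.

0.976 kJ/s

Energy encountered per unit search time: 0.13×1.5 + 0.12×3.4 + 0.3×11 = 3.903 kJ/s.
Handling time per unit search time: 0.13×1.8 + 0.12×3.3 + 0.3×7.9 = 3.
Rate = 3.903/(1 + 3) = 0.9757 kJ/s.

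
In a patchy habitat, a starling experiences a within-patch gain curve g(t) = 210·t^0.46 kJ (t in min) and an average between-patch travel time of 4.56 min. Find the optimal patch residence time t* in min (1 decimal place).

Maximise g(t)/(T+t): set derivative to zero → g'(t)(T+t) = g(t).
g'(t) = 0.46·210·t^-0.54. Setting 0.46·210·t^-0.54 = 210·t^0.46/(4.56+t) gives 0.46(4.56+t) = t, so 0.54·t = 0.46×4.56.
t* = 0.46×4.56/0.54 = 3.884 min.

3.9 min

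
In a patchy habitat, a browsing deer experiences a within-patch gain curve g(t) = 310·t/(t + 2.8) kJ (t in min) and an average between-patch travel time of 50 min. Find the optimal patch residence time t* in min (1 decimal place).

Optimal t* satisfies g'(t*) = g(t*)/(T + t*).
g'(t) = 310·2.8/(t + 2.8)². Setting 310·2.8/(t+2.8)² = 310t/[(t+2.8)(50+t)] gives 2.8(50+t) = t(t+2.8), so t² = 2.8×50 = 140.
t* = √140 = 11.83 min.

11.8 min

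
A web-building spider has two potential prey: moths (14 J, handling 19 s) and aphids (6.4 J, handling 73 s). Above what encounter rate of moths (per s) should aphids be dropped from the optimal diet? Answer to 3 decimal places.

The zero-one rule: include aphids iff E₂/h₂ > λE₁/(1+λh₁). Equality gives the switch point.
λE₁h₂ = E₂ + λE₂h₁ ⇒ λ = E₂/(E₁h₂ − E₂h₁) = 6.4/(1022 − 121.6) = 0.007108 per s.

0.007 per s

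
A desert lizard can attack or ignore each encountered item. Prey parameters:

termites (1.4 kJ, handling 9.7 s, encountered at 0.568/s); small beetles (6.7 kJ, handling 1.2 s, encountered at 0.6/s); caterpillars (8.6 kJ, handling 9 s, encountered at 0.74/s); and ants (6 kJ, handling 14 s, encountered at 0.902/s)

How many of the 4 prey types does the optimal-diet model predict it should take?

1

Rank by E/h (kJ/s): small beetles 5.58, caterpillars 0.956, ants 0.429, termites 0.144. Include each in turn until the next type's E/h falls below the running intake rate.
Rate on top 1: 2.337. caterpillars: 0.956 < 2.337 → exclude; stop.
Optimal diet: small beetles — 1 of 4 types.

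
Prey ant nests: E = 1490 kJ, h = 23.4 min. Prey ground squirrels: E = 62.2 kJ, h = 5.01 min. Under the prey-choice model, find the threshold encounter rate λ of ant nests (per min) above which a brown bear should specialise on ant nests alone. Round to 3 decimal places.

Drop ground squirrels once their profitability E₂/h₂ falls below the rate achievable on ant nests alone: E₂/h₂ = λE₁/(1 + λh₁).
Solve for λ: λE₁h₂ = E₂(1 + λh₁) → λ(E₁h₂ − E₂h₁) = E₂ → λ = E₂/(E₁h₂ − E₂h₁).
λ = 62.2/(1490×5.01 − 62.2×23.4) = 62.2/6009 = 0.01035 per min.

0.010 per min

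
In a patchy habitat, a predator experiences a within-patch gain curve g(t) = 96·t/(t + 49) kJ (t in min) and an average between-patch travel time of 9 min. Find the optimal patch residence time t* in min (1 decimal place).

21.0 min

Optimal t* satisfies g'(t*) = g(t*)/(T + t*).
g'(t) = 96·49/(t + 49)². Setting 96·49/(t+49)² = 96t/[(t+49)(9+t)] gives 49(9+t) = t(t+49), so t² = 49×9 = 441.
t* = √441 = 21 min.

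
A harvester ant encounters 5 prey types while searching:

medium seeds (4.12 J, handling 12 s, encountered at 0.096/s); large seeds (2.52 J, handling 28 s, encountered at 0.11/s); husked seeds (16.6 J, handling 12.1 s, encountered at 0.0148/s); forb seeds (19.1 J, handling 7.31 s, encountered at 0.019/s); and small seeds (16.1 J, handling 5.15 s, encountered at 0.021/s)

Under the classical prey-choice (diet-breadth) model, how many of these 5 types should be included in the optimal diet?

E/h in descending order: small seeds 3.13, forb seeds 2.61, husked seeds 1.37, medium seeds 0.343, large seeds 0.09 J/s. The optimal diet is the largest prefix of this list for which every included type satisfies E_i/h_i > R on the types above it.
Rate on top 1: 0.3051. forb seeds: 2.61 > 0.3051 → include.
Rate on top 2: 0.5621. husked seeds: 1.37 > 0.5621 → include.
Rate on top 3: 0.6638. medium seeds: 0.343 < 0.6638 → exclude; stop.
Optimal diet: small seeds, forb seeds, husked seeds — 3 of 5 types.

3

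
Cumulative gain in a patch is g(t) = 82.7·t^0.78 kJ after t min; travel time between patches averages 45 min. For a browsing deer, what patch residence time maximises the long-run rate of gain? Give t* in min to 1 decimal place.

159.5 min

Maximise g(t)/(T+t): set derivative to zero → g'(t)(T+t) = g(t).
g'(t) = 0.78·82.7·t^-0.22. Setting 0.78·82.7·t^-0.22 = 82.7·t^0.78/(45+t) gives 0.78(45+t) = t, so 0.22·t = 0.78×45.
t* = 0.78×45/0.22 = 159.5 min.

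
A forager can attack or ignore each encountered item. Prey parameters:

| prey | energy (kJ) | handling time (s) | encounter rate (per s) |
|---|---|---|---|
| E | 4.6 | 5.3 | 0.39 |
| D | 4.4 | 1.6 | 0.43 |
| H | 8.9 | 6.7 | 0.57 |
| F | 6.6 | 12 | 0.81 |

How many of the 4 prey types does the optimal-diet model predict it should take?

2

E/h in descending order: D 2.75, H 1.33, E 0.868, F 0.55 kJ/s. The optimal diet is the largest prefix of this list for which every included type satisfies E_i/h_i > R on the types above it.
Rate on top 1: 1.121. H: 1.33 > 1.121 → include.
Rate on top 2: 1.265. E: 0.868 < 1.265 → exclude; stop.
Optimal diet: D, H — 2 of 4 types.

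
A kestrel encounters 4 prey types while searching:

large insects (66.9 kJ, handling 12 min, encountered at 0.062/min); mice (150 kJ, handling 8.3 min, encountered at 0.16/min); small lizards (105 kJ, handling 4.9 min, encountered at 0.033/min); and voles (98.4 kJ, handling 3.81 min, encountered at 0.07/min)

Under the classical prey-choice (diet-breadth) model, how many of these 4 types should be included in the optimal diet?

Profitabilities (E/h, kJ/min): voles 25.8, small lizards 21.4, mice 18.1, large insects 5.58. Add prey in this order while the next type's profitability exceeds the intake rate on those already taken.
Rate on top 1: 5.438. small lizards: 21.4 > 5.438 → include.
Rate on top 2: 7.248. mice: 18.1 > 7.248 → include.
Rate on top 3: 12.46. large insects: 5.58 < 12.46 → exclude; stop.
Optimal diet: voles, small lizards, mice — 3 of 4 types.

3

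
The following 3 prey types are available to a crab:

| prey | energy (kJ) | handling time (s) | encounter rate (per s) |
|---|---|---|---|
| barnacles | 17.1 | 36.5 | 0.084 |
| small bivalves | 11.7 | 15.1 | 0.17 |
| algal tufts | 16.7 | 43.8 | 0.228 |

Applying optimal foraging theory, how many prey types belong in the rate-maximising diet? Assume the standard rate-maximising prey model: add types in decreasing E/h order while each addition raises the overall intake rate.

1

E/h in descending order: small bivalves 0.775, barnacles 0.468, algal tufts 0.381 kJ/s. The optimal diet is the largest prefix of this list for which every included type satisfies E_i/h_i > R on the types above it.
Rate on top 1: 0.5576. barnacles: 0.468 < 0.5576 → exclude; stop.
Optimal diet: small bivalves — 1 of 3 types.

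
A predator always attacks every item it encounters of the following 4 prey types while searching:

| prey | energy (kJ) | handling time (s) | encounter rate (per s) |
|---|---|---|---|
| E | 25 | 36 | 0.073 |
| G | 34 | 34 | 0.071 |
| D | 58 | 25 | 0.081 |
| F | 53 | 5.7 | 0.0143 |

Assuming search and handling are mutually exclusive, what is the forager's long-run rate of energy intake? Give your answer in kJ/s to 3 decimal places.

Energy encountered per unit search time: 0.073×25 + 0.071×34 + 0.081×58 + 0.0143×53 = 9.695 kJ/s.
Handling time per unit search time: 0.073×36 + 0.071×34 + 0.081×25 + 0.0143×5.7 = 7.149.
Rate = 9.695/(1 + 7.149) = 1.19 kJ/s.

1.190 kJ/s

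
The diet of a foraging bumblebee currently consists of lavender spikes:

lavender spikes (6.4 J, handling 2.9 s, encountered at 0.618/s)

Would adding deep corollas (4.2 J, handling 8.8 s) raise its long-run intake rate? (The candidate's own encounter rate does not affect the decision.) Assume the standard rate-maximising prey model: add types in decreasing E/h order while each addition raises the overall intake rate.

Current rate: (0.618×6.4)/(1 + 0.618×2.9) = 1.417 J/s.
Profitability of deep corollas: 4.2/8.8 = 0.4773 J/s.
Since 0.4773 < R, time spent handling deep corollas is better spent searching.

No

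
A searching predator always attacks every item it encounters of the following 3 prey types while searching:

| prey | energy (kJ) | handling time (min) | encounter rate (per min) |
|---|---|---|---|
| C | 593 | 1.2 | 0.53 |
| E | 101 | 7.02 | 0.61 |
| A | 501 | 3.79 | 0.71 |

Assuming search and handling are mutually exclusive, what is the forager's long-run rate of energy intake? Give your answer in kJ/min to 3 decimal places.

R = Σλ_iE_i / (1 + Σλ_ih_i)
Numerator: 0.53×593 + 0.61×101 + 0.71×501 = 731.6
Denominator: 1 + 0.53×1.2 + 0.61×7.02 + 0.71×3.79 = 8.609
R = 731.6/8.609 = 84.98 kJ/min

84.981 kJ/min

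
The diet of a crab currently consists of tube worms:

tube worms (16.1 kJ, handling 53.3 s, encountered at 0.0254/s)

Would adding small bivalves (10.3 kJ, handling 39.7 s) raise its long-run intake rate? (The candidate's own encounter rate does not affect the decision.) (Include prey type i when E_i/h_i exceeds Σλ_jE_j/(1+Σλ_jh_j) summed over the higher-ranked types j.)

Yes

Intake rate on the current diet: R = (0.0254×16.1) / (1 + 0.0254×53.3) = 0.4089/2.354 = 0.1737 kJ/s.
Profitability of small bivalves: 10.3/39.7 = 0.2594 kJ/s.
0.2594 > 0.1737, so adding small bivalves raises the average — include it.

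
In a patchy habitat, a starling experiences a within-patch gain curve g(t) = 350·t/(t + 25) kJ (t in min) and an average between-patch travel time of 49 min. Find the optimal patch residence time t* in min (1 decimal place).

35.0 min

Optimal t* satisfies g'(t*) = g(t*)/(T + t*).
g'(t) = 350·25/(t + 25)². Setting 350·25/(t+25)² = 350t/[(t+25)(49+t)] gives 25(49+t) = t(t+25), so t² = 25×49 = 1225.
t* = √1225 = 35 min.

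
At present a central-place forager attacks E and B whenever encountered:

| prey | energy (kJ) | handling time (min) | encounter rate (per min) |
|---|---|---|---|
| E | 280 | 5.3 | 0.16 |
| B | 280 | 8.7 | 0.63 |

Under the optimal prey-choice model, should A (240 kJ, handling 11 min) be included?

Intake rate on the current diet: R = (0.16×280 + 0.63×280) / (1 + 0.16×5.3 + 0.63×8.7) = 221.2/7.329 = 30.18 kJ/min.
A: E/h = 240/11 = 21.82 kJ/min.
Since 21.82 < R, time spent handling A is better spent searching.

No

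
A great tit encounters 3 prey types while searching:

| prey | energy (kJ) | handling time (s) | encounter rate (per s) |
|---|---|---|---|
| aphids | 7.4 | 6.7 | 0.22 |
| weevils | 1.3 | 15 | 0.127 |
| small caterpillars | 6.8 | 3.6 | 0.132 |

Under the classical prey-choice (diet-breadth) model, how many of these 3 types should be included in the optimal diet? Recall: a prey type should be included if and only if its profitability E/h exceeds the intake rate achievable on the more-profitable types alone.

Profitabilities (E/h, kJ/s): small caterpillars 1.89, aphids 1.1, weevils 0.0867. Add prey in this order while the next type's profitability exceeds the intake rate on those already taken.
Rate on top 1: 0.6085. aphids: 1.1 > 0.6085 → include.
Rate on top 2: 0.8564. weevils: 0.0867 < 0.8564 → exclude; stop.
Optimal diet: small caterpillars, aphids — 2 of 3 types.

2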